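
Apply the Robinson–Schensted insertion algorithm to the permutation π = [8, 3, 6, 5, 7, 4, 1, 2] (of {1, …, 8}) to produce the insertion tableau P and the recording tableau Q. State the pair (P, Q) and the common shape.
P = [1, 2, 7] / [3, 4] / [5] / [6] / [8];  Q = [1, 3, 5] / [2, 8] / [4] / [6] / [7];  common shape = (3, 2, 1, 1, 1)

Row-insert the values π_1, π_2, … into P one at a time, bumping the leftmost entry strictly greater than the inserted value down to the next row. The recording tableau Q records, in position (i, j), the step at which that cell was added to P.
  Insert 8 (step 1): P = [8];  Q = [1]
  Insert 3 (step 2): P = [3] / [8];  Q = [1] / [2]
  Insert 6 (step 3): P = [3, 6] / [8];  Q = [1, 3] / [2]
  Insert 5 (step 4): P = [3, 5] / [6] / [8];  Q = [1, 3] / [2] / [4]
  Insert 7 (step 5): P = [3, 5, 7] / [6] / [8];  Q = [1, 3, 5] / [2] / [4]
  Insert 4 (step 6): P = [3, 4, 7] / [5] / [6] / [8];  Q = [1, 3, 5] / [2] / [4] / [6]
  Insert 1 (step 7): P = [1, 4, 7] / [3] / [5] / [6] / [8];  Q = [1, 3, 5] / [2] / [4] / [6] / [7]
  Insert 2 (step 8): P = [1, 2, 7] / [3, 4] / [5] / [6] / [8];  Q = [1, 3, 5] / [2, 8] / [4] / [6] / [7]
Final shape: (3, 2, 1, 1, 1).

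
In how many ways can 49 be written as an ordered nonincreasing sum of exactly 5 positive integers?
p(49, 5 parts) = 2418

Partitions of n into exactly k parts are in bijection with partitions of n − k into at most k parts (subtract 1 from each part). So p(49, exactly 5) = p(44, parts ≤ 5). Computing via the recurrence p(m, j) = p(m, j−1) + p(m−j, j) gives 2418.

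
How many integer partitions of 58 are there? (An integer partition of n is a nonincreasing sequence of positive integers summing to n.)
p(58) = 715220

Compute p(n) via the recurrence p(n, m) = p(n, m−1) + p(n−m, m), where p(n, m) counts partitions of n with all parts ≤ m and p(n) = p(n, n). The base cases are p(0, m) = 1 and p(n, 0) = 0 for n > 0. Filling the table yields p(58) = 715220. (Euler's pentagonal recurrence is an alternative.)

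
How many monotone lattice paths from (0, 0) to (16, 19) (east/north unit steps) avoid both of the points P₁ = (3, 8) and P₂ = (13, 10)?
Number of paths = 3398766470

Inclusion–exclusion. Total paths: C(35, 16) = 4059928950. Through P₁: C(11, 3)·C(24, 13) = 411863760. Through P₂: C(23, 13)·C(12, 3) = 251694520. Since P₁ is strictly southwest of P₂, a monotone path through both must visit P₁ then P₂; paths through both = C(11, 3)·C(12, 10)·C(12, 3) = 2395800. Avoid both = 4059928950 − 411863760 − 251694520 + 2395800 = 3398766470.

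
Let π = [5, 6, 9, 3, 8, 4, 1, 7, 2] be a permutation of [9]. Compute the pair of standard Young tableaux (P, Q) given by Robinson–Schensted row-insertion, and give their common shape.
P = [1, 2, 7] / [3, 4, 8] / [5, 6] / [9];  Q = [1, 2, 3] / [4, 5, 8] / [6, 9] / [7];  common shape = (3, 3, 2, 1)

Row-insert the values π_1, π_2, … into P one at a time, bumping the leftmost entry strictly greater than the inserted value down to the next row. The recording tableau Q records, in position (i, j), the step at which that cell was added to P.
  Insert 5 (step 1): P = [5];  Q = [1]
  Insert 6 (step 2): P = [5, 6];  Q = [1, 2]
  Insert 9 (step 3): P = [5, 6, 9];  Q = [1, 2, 3]
  Insert 3 (step 4): P = [3, 6, 9] / [5];  Q = [1, 2, 3] / [4]
  Insert 8 (step 5): P = [3, 6, 8] / [5, 9];  Q = [1, 2, 3] / [4, 5]
  Insert 4 (step 6): P = [3, 4, 8] / [5, 6] / [9];  Q = [1, 2, 3] / [4, 5] / [6]
  Insert 1 (step 7): P = [1, 4, 8] / [3, 6] / [5] / [9];  Q = [1, 2, 3] / [4, 5] / [6] / [7]
  Insert 7 (step 8): P = [1, 4, 7] / [3, 6, 8] / [5] / [9];  Q = [1, 2, 3] / [4, 5, 8] / [6] / [7]
  Insert 2 (step 9): P = [1, 2, 7] / [3, 4, 8] / [5, 6] / [9];  Q = [1, 2, 3] / [4, 5, 8] / [6, 9] / [7]
Final shape: (3, 3, 2, 1).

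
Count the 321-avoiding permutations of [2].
C_2 = 2

These 321-avoiding permutations are counted by the Catalan number C_n = (1/(n + 1)) · C(2n, n). For n = 2: C_2 = (1/3) · C(4, 2) = 6/3 = 2.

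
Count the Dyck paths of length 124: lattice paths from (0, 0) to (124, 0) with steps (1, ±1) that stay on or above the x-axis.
C_62 = 24139737743045626825711458546273312

These Dyck paths are counted by the Catalan number C_n = (1/(n + 1)) · C(2n, n). For n = 62: C_62 = (1/63) · C(124, 62) = 1520803477811874490019821888415218656/63 = 24139737743045626825711458546273312.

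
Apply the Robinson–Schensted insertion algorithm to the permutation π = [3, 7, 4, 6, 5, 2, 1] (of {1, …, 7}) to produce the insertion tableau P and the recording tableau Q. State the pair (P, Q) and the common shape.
P = [1, 4, 5] / [2] / [3] / [6] / [7];  Q = [1, 2, 4] / [3] / [5] / [6] / [7];  common shape = (3, 1, 1, 1, 1)

Row-insert the values π_1, π_2, … into P one at a time, bumping the leftmost entry strictly greater than the inserted value down to the next row. The recording tableau Q records, in position (i, j), the step at which that cell was added to P.
  Insert 3 (step 1): P = [3];  Q = [1]
  Insert 7 (step 2): P = [3, 7];  Q = [1, 2]
  Insert 4 (step 3): P = [3, 4] / [7];  Q = [1, 2] / [3]
  Insert 6 (step 4): P = [3, 4, 6] / [7];  Q = [1, 2, 4] / [3]
  Insert 5 (step 5): P = [3, 4, 5] / [6] / [7];  Q = [1, 2, 4] / [3] / [5]
  Insert 2 (step 6): P = [2, 4, 5] / [3] / [6] / [7];  Q = [1, 2, 4] / [3] / [5] / [6]
  Insert 1 (step 7): P = [1, 4, 5] / [2] / [3] / [6] / [7];  Q = [1, 2, 4] / [3] / [5] / [6] / [7]
Final shape: (3, 1, 1, 1, 1).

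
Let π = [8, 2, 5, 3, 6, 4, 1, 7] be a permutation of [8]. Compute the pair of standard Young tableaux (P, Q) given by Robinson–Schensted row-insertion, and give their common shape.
P = [1, 3, 4, 7] / [2, 6] / [5] / [8];  Q = [1, 3, 5, 8] / [2, 6] / [4] / [7];  common shape = (4, 2, 1, 1)

Row-insert the values π_1, π_2, … into P one at a time, bumping the leftmost entry strictly greater than the inserted value down to the next row. The recording tableau Q records, in position (i, j), the step at which that cell was added to P.
  Insert 8 (step 1): P = [8];  Q = [1]
  Insert 2 (step 2): P = [2] / [8];  Q = [1] / [2]
  Insert 5 (step 3): P = [2, 5] / [8];  Q = [1, 3] / [2]
  Insert 3 (step 4): P = [2, 3] / [5] / [8];  Q = [1, 3] / [2] / [4]
  Insert 6 (step 5): P = [2, 3, 6] / [5] / [8];  Q = [1, 3, 5] / [2] / [4]
  Insert 4 (step 6): P = [2, 3, 4] / [5, 6] / [8];  Q = [1, 3, 5] / [2, 6] / [4]
  Insert 1 (step 7): P = [1, 3, 4] / [2, 6] / [5] / [8];  Q = [1, 3, 5] / [2, 6] / [4] / [7]
  Insert 7 (step 8): P = [1, 3, 4, 7] / [2, 6] / [5] / [8];  Q = [1, 3, 5, 8] / [2, 6] / [4] / [7]
Final shape: (4, 2, 1, 1).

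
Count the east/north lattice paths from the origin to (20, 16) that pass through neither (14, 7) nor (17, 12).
Number of paths = 5137441785

Inclusion–exclusion. Total paths: C(36, 20) = 7307872110. Through P₁: C(21, 14)·C(15, 6) = 581981400. Through P₂: C(29, 17)·C(7, 3) = 1816357725. Since P₁ is strictly southwest of P₂, a monotone path through both must visit P₁ then P₂; paths through both = C(21, 14)·C(8, 3)·C(7, 3) = 227908800. Avoid both = 7307872110 − 581981400 − 1816357725 + 227908800 = 5137441785.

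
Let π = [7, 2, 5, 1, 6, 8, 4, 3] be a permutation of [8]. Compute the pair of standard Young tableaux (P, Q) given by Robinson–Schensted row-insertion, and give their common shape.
P = [1, 3, 6, 8] / [2, 4] / [5] / [7];  Q = [1, 3, 5, 6] / [2, 7] / [4] / [8];  common shape = (4, 2, 1, 1)

Row-insert the values π_1, π_2, … into P one at a time, bumping the leftmost entry strictly greater than the inserted value down to the next row. The recording tableau Q records, in position (i, j), the step at which that cell was added to P.
  Insert 7 (step 1): P = [7];  Q = [1]
  Insert 2 (step 2): P = [2] / [7];  Q = [1] / [2]
  Insert 5 (step 3): P = [2, 5] / [7];  Q = [1, 3] / [2]
  Insert 1 (step 4): P = [1, 5] / [2] / [7];  Q = [1, 3] / [2] / [4]
  Insert 6 (step 5): P = [1, 5, 6] / [2] / [7];  Q = [1, 3, 5] / [2] / [4]
  Insert 8 (step 6): P = [1, 5, 6, 8] / [2] / [7];  Q = [1, 3, 5, 6] / [2] / [4]
  Insert 4 (step 7): P = [1, 4, 6, 8] / [2, 5] / [7];  Q = [1, 3, 5, 6] / [2, 7] / [4]
  Insert 3 (step 8): P = [1, 3, 6, 8] / [2, 4] / [5] / [7];  Q = [1, 3, 5, 6] / [2, 7] / [4] / [8]
Final shape: (4, 2, 1, 1).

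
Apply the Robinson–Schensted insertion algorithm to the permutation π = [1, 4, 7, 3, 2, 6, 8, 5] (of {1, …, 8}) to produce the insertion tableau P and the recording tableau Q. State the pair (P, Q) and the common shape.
P = [1, 2, 5, 8] / [3, 6] / [4, 7];  Q = [1, 2, 3, 7] / [4, 6] / [5, 8];  common shape = (4, 2, 2)

Row-insert the values π_1, π_2, … into P one at a time, bumping the leftmost entry strictly greater than the inserted value down to the next row. The recording tableau Q records, in position (i, j), the step at which that cell was added to P.
  Insert 1 (step 1): P = [1];  Q = [1]
  Insert 4 (step 2): P = [1, 4];  Q = [1, 2]
  Insert 7 (step 3): P = [1, 4, 7];  Q = [1, 2, 3]
  Insert 3 (step 4): P = [1, 3, 7] / [4];  Q = [1, 2, 3] / [4]
  Insert 2 (step 5): P = [1, 2, 7] / [3] / [4];  Q = [1, 2, 3] / [4] / [5]
  Insert 6 (step 6): P = [1, 2, 6] / [3, 7] / [4];  Q = [1, 2, 3] / [4, 6] / [5]
  Insert 8 (step 7): P = [1, 2, 6, 8] / [3, 7] / [4];  Q = [1, 2, 3, 7] / [4, 6] / [5]
  Insert 5 (step 8): P = [1, 2, 5, 8] / [3, 6] / [4, 7];  Q = [1, 2, 3, 7] / [4, 6] / [5, 8]
Final shape: (4, 2, 2).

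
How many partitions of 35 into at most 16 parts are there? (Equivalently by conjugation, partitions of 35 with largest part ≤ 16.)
p(35, parts ≤ 16) = 13287

Use the recurrence p(n, m) = p(n, m−1) + p(n−m, m): either the largest part is < m (count p(n, m−1)) or the largest part is exactly m (remove one copy of m, count p(n−m, m)). With p(0, ·) = 1 this gives p(35, parts ≤ 16) = 13287. (By conjugating Young diagrams, this also counts partitions of 35 into at most 16 parts.)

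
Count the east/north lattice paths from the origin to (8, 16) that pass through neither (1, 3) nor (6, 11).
Number of paths = 273603

Inclusion–exclusion. Total paths: C(24, 8) = 735471. Through P₁: C(4, 1)·C(20, 7) = 310080. Through P₂: C(17, 6)·C(7, 2) = 259896. Since P₁ is strictly southwest of P₂, a monotone path through both must visit P₁ then P₂; paths through both = C(4, 1)·C(13, 5)·C(7, 2) = 108108. Avoid both = 735471 − 310080 − 259896 + 108108 = 273603.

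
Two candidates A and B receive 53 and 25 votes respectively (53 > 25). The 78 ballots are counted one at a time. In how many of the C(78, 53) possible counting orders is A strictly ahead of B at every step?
Strict-lead orderings = 61306162528530216528

Total orderings of the 78 votes with 53 for A: C(78, 53) = 170781452758048460328. By the Bertrand ballot formula (Cycle Lemma / reflection principle), the number of orderings in which A is strictly ahead of B throughout is (p − q)/(p + q) · C(p + q, p) = (53 − 25)/(53 + 25) · 170781452758048460328 = 61306162528530216528.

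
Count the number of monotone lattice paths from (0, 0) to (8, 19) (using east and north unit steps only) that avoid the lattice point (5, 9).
Number of paths = 1647503

Total paths from (0, 0) to (8, 19): C(27, 8) = 2220075. Paths through (5, 9): (paths (0, 0) → (5, 9)) × (paths (5, 9) → (8, 19)) = C(14, 5) · C(13, 3) = 2002 · 286 = 572572. Avoidance count = 2220075 − 572572 = 1647503.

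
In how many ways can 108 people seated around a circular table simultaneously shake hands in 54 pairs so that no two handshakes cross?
C_54 = 451959718027953471447609509424

These noncrossing handshakes are counted by the Catalan number C_n = (1/(n + 1)) · C(2n, n). For n = 54: C_54 = (1/55) · C(108, 54) = 24857784491537440929618523018320/55 = 451959718027953471447609509424.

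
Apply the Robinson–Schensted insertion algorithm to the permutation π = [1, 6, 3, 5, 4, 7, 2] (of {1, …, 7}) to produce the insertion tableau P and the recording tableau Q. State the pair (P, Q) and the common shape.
P = [1, 2, 4, 7] / [3] / [5] / [6];  Q = [1, 2, 4, 6] / [3] / [5] / [7];  common shape = (4, 1, 1, 1)

Row-insert the values π_1, π_2, … into P one at a time, bumping the leftmost entry strictly greater than the inserted value down to the next row. The recording tableau Q records, in position (i, j), the step at which that cell was added to P.
  Insert 1 (step 1): P = [1];  Q = [1]
  Insert 6 (step 2): P = [1, 6];  Q = [1, 2]
  Insert 3 (step 3): P = [1, 3] / [6];  Q = [1, 2] / [3]
  Insert 5 (step 4): P = [1, 3, 5] / [6];  Q = [1, 2, 4] / [3]
  Insert 4 (step 5): P = [1, 3, 4] / [5] / [6];  Q = [1, 2, 4] / [3] / [5]
  Insert 7 (step 6): P = [1, 3, 4, 7] / [5] / [6];  Q = [1, 2, 4, 6] / [3] / [5]
  Insert 2 (step 7): P = [1, 2, 4, 7] / [3] / [5] / [6];  Q = [1, 2, 4, 6] / [3] / [5] / [7]
Final shape: (4, 1, 1, 1).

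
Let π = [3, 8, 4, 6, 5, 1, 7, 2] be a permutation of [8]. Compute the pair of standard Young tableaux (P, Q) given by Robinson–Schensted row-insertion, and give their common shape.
P = [1, 2, 5, 7] / [3, 4] / [6] / [8];  Q = [1, 2, 4, 7] / [3, 8] / [5] / [6];  common shape = (4, 2, 1, 1)

Row-insert the values π_1, π_2, … into P one at a time, bumping the leftmost entry strictly greater than the inserted value down to the next row. The recording tableau Q records, in position (i, j), the step at which that cell was added to P.
  Insert 3 (step 1): P = [3];  Q = [1]
  Insert 8 (step 2): P = [3, 8];  Q = [1, 2]
  Insert 4 (step 3): P = [3, 4] / [8];  Q = [1, 2] / [3]
  Insert 6 (step 4): P = [3, 4, 6] / [8];  Q = [1, 2, 4] / [3]
  Insert 5 (step 5): P = [3, 4, 5] / [6] / [8];  Q = [1, 2, 4] / [3] / [5]
  Insert 1 (step 6): P = [1, 4, 5] / [3] / [6] / [8];  Q = [1, 2, 4] / [3] / [5] / [6]
  Insert 7 (step 7): P = [1, 4, 5, 7] / [3] / [6] / [8];  Q = [1, 2, 4, 7] / [3] / [5] / [6]
  Insert 2 (step 8): P = [1, 2, 5, 7] / [3, 4] / [6] / [8];  Q = [1, 2, 4, 7] / [3, 8] / [5] / [6]
Final shape: (4, 2, 1, 1).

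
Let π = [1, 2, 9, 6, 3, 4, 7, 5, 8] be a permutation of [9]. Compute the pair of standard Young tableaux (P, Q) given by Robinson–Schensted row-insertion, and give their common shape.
P = [1, 2, 3, 4, 5, 8] / [6, 7] / [9];  Q = [1, 2, 3, 6, 7, 9] / [4, 8] / [5];  common shape = (6, 2, 1)

Row-insert the values π_1, π_2, … into P one at a time, bumping the leftmost entry strictly greater than the inserted value down to the next row. The recording tableau Q records, in position (i, j), the step at which that cell was added to P.
  Insert 1 (step 1): P = [1];  Q = [1]
  Insert 2 (step 2): P = [1, 2];  Q = [1, 2]
  Insert 9 (step 3): P = [1, 2, 9];  Q = [1, 2, 3]
  Insert 6 (step 4): P = [1, 2, 6] / [9];  Q = [1, 2, 3] / [4]
  Insert 3 (step 5): P = [1, 2, 3] / [6] / [9];  Q = [1, 2, 3] / [4] / [5]
  Insert 4 (step 6): P = [1, 2, 3, 4] / [6] / [9];  Q = [1, 2, 3, 6] / [4] / [5]
  Insert 7 (step 7): P = [1, 2, 3, 4, 7] / [6] / [9];  Q = [1, 2, 3, 6, 7] / [4] / [5]
  Insert 5 (step 8): P = [1, 2, 3, 4, 5] / [6, 7] / [9];  Q = [1, 2, 3, 6, 7] / [4, 8] / [5]
  Insert 8 (step 9): P = [1, 2, 3, 4, 5, 8] / [6, 7] / [9];  Q = [1, 2, 3, 6, 7, 9] / [4, 8] / [5]
Final shape: (6, 2, 1).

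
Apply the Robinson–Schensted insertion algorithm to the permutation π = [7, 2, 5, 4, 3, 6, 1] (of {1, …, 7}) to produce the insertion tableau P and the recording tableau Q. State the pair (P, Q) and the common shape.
P = [1, 3, 6] / [2] / [4] / [5] / [7];  Q = [1, 3, 6] / [2] / [4] / [5] / [7];  common shape = (3, 1, 1, 1, 1)

Row-insert the values π_1, π_2, … into P one at a time, bumping the leftmost entry strictly greater than the inserted value down to the next row. The recording tableau Q records, in position (i, j), the step at which that cell was added to P.
  Insert 7 (step 1): P = [7];  Q = [1]
  Insert 2 (step 2): P = [2] / [7];  Q = [1] / [2]
  Insert 5 (step 3): P = [2, 5] / [7];  Q = [1, 3] / [2]
  Insert 4 (step 4): P = [2, 4] / [5] / [7];  Q = [1, 3] / [2] / [4]
  Insert 3 (step 5): P = [2, 3] / [4] / [5] / [7];  Q = [1, 3] / [2] / [4] / [5]
  Insert 6 (step 6): P = [2, 3, 6] / [4] / [5] / [7];  Q = [1, 3, 6] / [2] / [4] / [5]
  Insert 1 (step 7): P = [1, 3, 6] / [2] / [4] / [5] / [7];  Q = [1, 3, 6] / [2] / [4] / [5] / [7]
Final shape: (3, 1, 1, 1, 1).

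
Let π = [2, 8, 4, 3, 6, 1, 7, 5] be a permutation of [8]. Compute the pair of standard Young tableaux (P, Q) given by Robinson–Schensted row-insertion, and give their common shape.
P = [1, 3, 5, 7] / [2, 6] / [4] / [8];  Q = [1, 2, 5, 7] / [3, 8] / [4] / [6];  common shape = (4, 2, 1, 1)

Row-insert the values π_1, π_2, … into P one at a time, bumping the leftmost entry strictly greater than the inserted value down to the next row. The recording tableau Q records, in position (i, j), the step at which that cell was added to P.
  Insert 2 (step 1): P = [2];  Q = [1]
  Insert 8 (step 2): P = [2, 8];  Q = [1, 2]
  Insert 4 (step 3): P = [2, 4] / [8];  Q = [1, 2] / [3]
  Insert 3 (step 4): P = [2, 3] / [4] / [8];  Q = [1, 2] / [3] / [4]
  Insert 6 (step 5): P = [2, 3, 6] / [4] / [8];  Q = [1, 2, 5] / [3] / [4]
  Insert 1 (step 6): P = [1, 3, 6] / [2] / [4] / [8];  Q = [1, 2, 5] / [3] / [4] / [6]
  Insert 7 (step 7): P = [1, 3, 6, 7] / [2] / [4] / [8];  Q = [1, 2, 5, 7] / [3] / [4] / [6]
  Insert 5 (step 8): P = [1, 3, 5, 7] / [2, 6] / [4] / [8];  Q = [1, 2, 5, 7] / [3, 8] / [4] / [6]
Final shape: (4, 2, 1, 1).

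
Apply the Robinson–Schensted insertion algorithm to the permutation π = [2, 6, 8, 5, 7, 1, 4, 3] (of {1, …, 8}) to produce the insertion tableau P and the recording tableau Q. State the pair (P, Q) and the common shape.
P = [1, 3, 7] / [2, 4] / [5, 8] / [6];  Q = [1, 2, 3] / [4, 5] / [6, 7] / [8];  common shape = (3, 2, 2, 1)

Row-insert the values π_1, π_2, … into P one at a time, bumping the leftmost entry strictly greater than the inserted value down to the next row. The recording tableau Q records, in position (i, j), the step at which that cell was added to P.
  Insert 2 (step 1): P = [2];  Q = [1]
  Insert 6 (step 2): P = [2, 6];  Q = [1, 2]
  Insert 8 (step 3): P = [2, 6, 8];  Q = [1, 2, 3]
  Insert 5 (step 4): P = [2, 5, 8] / [6];  Q = [1, 2, 3] / [4]
  Insert 7 (step 5): P = [2, 5, 7] / [6, 8];  Q = [1, 2, 3] / [4, 5]
  Insert 1 (step 6): P = [1, 5, 7] / [2, 8] / [6];  Q = [1, 2, 3] / [4, 5] / [6]
  Insert 4 (step 7): P = [1, 4, 7] / [2, 5] / [6, 8];  Q = [1, 2, 3] / [4, 5] / [6, 7]
  Insert 3 (step 8): P = [1, 3, 7] / [2, 4] / [5, 8] / [6];  Q = [1, 2, 3] / [4, 5] / [6, 7] / [8]
Final shape: (3, 2, 2, 1).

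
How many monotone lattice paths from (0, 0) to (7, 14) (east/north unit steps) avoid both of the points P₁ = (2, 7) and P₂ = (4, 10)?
Number of paths = 65333

Inclusion–exclusion. Total paths: C(21, 7) = 116280. Through P₁: C(9, 2)·C(12, 5) = 28512. Through P₂: C(14, 4)·C(7, 3) = 35035. Since P₁ is strictly southwest of P₂, a monotone path through both must visit P₁ then P₂; paths through both = C(9, 2)·C(5, 2)·C(7, 3) = 12600. Avoid both = 116280 − 28512 − 35035 + 12600 = 65333.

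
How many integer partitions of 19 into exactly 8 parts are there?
p(19, 8 parts) = 52

Partitions of n into exactly k parts are in bijection with partitions of n − k into at most k parts (subtract 1 from each part). So p(19, exactly 8) = p(11, parts ≤ 8). Computing via the recurrence p(m, j) = p(m, j−1) + p(m−j, j) gives 52.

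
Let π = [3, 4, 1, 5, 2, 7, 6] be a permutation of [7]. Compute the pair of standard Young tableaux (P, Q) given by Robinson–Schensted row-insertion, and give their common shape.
P = [1, 2, 5, 6] / [3, 4, 7];  Q = [1, 2, 4, 6] / [3, 5, 7];  common shape = (4, 3)

Row-insert the values π_1, π_2, … into P one at a time, bumping the leftmost entry strictly greater than the inserted value down to the next row. The recording tableau Q records, in position (i, j), the step at which that cell was added to P.
  Insert 3 (step 1): P = [3];  Q = [1]
  Insert 4 (step 2): P = [3, 4];  Q = [1, 2]
  Insert 1 (step 3): P = [1, 4] / [3];  Q = [1, 2] / [3]
  Insert 5 (step 4): P = [1, 4, 5] / [3];  Q = [1, 2, 4] / [3]
  Insert 2 (step 5): P = [1, 2, 5] / [3, 4];  Q = [1, 2, 4] / [3, 5]
  Insert 7 (step 6): P = [1, 2, 5, 7] / [3, 4];  Q = [1, 2, 4, 6] / [3, 5]
  Insert 6 (step 7): P = [1, 2, 5, 6] / [3, 4, 7];  Q = [1, 2, 4, 6] / [3, 5, 7]
Final shape: (4, 3).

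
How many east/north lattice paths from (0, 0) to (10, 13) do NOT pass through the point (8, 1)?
Number of paths = 1143247

Total paths from (0, 0) to (10, 13): C(23, 10) = 1144066. Paths through (8, 1): (paths (0, 0) → (8, 1)) × (paths (8, 1) → (10, 13)) = C(9, 8) · C(14, 2) = 9 · 91 = 819. Avoidance count = 1144066 − 819 = 1143247.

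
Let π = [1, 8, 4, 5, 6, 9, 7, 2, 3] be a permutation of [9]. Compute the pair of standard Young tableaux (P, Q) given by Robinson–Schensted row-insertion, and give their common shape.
P = [1, 2, 3, 6, 7] / [4, 5] / [8, 9];  Q = [1, 2, 4, 5, 6] / [3, 7] / [8, 9];  common shape = (5, 2, 2)

Row-insert the values π_1, π_2, … into P one at a time, bumping the leftmost entry strictly greater than the inserted value down to the next row. The recording tableau Q records, in position (i, j), the step at which that cell was added to P.
  Insert 1 (step 1): P = [1];  Q = [1]
  Insert 8 (step 2): P = [1, 8];  Q = [1, 2]
  Insert 4 (step 3): P = [1, 4] / [8];  Q = [1, 2] / [3]
  Insert 5 (step 4): P = [1, 4, 5] / [8];  Q = [1, 2, 4] / [3]
  Insert 6 (step 5): P = [1, 4, 5, 6] / [8];  Q = [1, 2, 4, 5] / [3]
  Insert 9 (step 6): P = [1, 4, 5, 6, 9] / [8];  Q = [1, 2, 4, 5, 6] / [3]
  Insert 7 (step 7): P = [1, 4, 5, 6, 7] / [8, 9];  Q = [1, 2, 4, 5, 6] / [3, 7]
  Insert 2 (step 8): P = [1, 2, 5, 6, 7] / [4, 9] / [8];  Q = [1, 2, 4, 5, 6] / [3, 7] / [8]
  Insert 3 (step 9): P = [1, 2, 3, 6, 7] / [4, 5] / [8, 9];  Q = [1, 2, 4, 5, 6] / [3, 7] / [8, 9]
Final shape: (5, 2, 2).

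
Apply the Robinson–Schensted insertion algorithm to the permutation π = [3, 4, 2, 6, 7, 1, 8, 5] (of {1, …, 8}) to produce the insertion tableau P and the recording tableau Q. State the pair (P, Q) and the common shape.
P = [1, 4, 5, 7, 8] / [2, 6] / [3];  Q = [1, 2, 4, 5, 7] / [3, 8] / [6];  common shape = (5, 2, 1)

Row-insert the values π_1, π_2, … into P one at a time, bumping the leftmost entry strictly greater than the inserted value down to the next row. The recording tableau Q records, in position (i, j), the step at which that cell was added to P.
  Insert 3 (step 1): P = [3];  Q = [1]
  Insert 4 (step 2): P = [3, 4];  Q = [1, 2]
  Insert 2 (step 3): P = [2, 4] / [3];  Q = [1, 2] / [3]
  Insert 6 (step 4): P = [2, 4, 6] / [3];  Q = [1, 2, 4] / [3]
  Insert 7 (step 5): P = [2, 4, 6, 7] / [3];  Q = [1, 2, 4, 5] / [3]
  Insert 1 (step 6): P = [1, 4, 6, 7] / [2] / [3];  Q = [1, 2, 4, 5] / [3] / [6]
  Insert 8 (step 7): P = [1, 4, 6, 7, 8] / [2] / [3];  Q = [1, 2, 4, 5, 7] / [3] / [6]
  Insert 5 (step 8): P = [1, 4, 5, 7, 8] / [2, 6] / [3];  Q = [1, 2, 4, 5, 7] / [3, 8] / [6]
Final shape: (5, 2, 1).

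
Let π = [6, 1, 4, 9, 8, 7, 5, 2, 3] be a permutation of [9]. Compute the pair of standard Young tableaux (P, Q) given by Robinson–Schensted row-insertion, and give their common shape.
P = [1, 2, 3] / [4, 5] / [6, 7] / [8] / [9];  Q = [1, 3, 4] / [2, 5] / [6, 9] / [7] / [8];  common shape = (3, 2, 2, 1, 1)

Row-insert the values π_1, π_2, … into P one at a time, bumping the leftmost entry strictly greater than the inserted value down to the next row. The recording tableau Q records, in position (i, j), the step at which that cell was added to P.
  Insert 6 (step 1): P = [6];  Q = [1]
  Insert 1 (step 2): P = [1] / [6];  Q = [1] / [2]
  Insert 4 (step 3): P = [1, 4] / [6];  Q = [1, 3] / [2]
  Insert 9 (step 4): P = [1, 4, 9] / [6];  Q = [1, 3, 4] / [2]
  Insert 8 (step 5): P = [1, 4, 8] / [6, 9];  Q = [1, 3, 4] / [2, 5]
  Insert 7 (step 6): P = [1, 4, 7] / [6, 8] / [9];  Q = [1, 3, 4] / [2, 5] / [6]
  Insert 5 (step 7): P = [1, 4, 5] / [6, 7] / [8] / [9];  Q = [1, 3, 4] / [2, 5] / [6] / [7]
  Insert 2 (step 8): P = [1, 2, 5] / [4, 7] / [6] / [8] / [9];  Q = [1, 3, 4] / [2, 5] / [6] / [7] / [8]
  Insert 3 (step 9): P = [1, 2, 3] / [4, 5] / [6, 7] / [8] / [9];  Q = [1, 3, 4] / [2, 5] / [6, 9] / [7] / [8]
Final shape: (3, 2, 2, 1, 1).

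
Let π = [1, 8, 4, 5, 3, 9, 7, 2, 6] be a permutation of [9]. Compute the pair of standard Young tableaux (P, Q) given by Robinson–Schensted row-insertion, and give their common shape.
P = [1, 2, 5, 6] / [3, 7] / [4, 9] / [8];  Q = [1, 2, 4, 6] / [3, 7] / [5, 9] / [8];  common shape = (4, 2, 2, 1)

Row-insert the values π_1, π_2, … into P one at a time, bumping the leftmost entry strictly greater than the inserted value down to the next row. The recording tableau Q records, in position (i, j), the step at which that cell was added to P.
  Insert 1 (step 1): P = [1];  Q = [1]
  Insert 8 (step 2): P = [1, 8];  Q = [1, 2]
  Insert 4 (step 3): P = [1, 4] / [8];  Q = [1, 2] / [3]
  Insert 5 (step 4): P = [1, 4, 5] / [8];  Q = [1, 2, 4] / [3]
  Insert 3 (step 5): P = [1, 3, 5] / [4] / [8];  Q = [1, 2, 4] / [3] / [5]
  Insert 9 (step 6): P = [1, 3, 5, 9] / [4] / [8];  Q = [1, 2, 4, 6] / [3] / [5]
  Insert 7 (step 7): P = [1, 3, 5, 7] / [4, 9] / [8];  Q = [1, 2, 4, 6] / [3, 7] / [5]
  Insert 2 (step 8): P = [1, 2, 5, 7] / [3, 9] / [4] / [8];  Q = [1, 2, 4, 6] / [3, 7] / [5] / [8]
  Insert 6 (step 9): P = [1, 2, 5, 6] / [3, 7] / [4, 9] / [8];  Q = [1, 2, 4, 6] / [3, 7] / [5, 9] / [8]
Final shape: (4, 2, 2, 1).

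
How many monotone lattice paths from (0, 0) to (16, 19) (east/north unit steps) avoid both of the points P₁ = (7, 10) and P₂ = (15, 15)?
Number of paths = 2463927470

Inclusion–exclusion. Total paths: C(35, 16) = 4059928950. Through P₁: C(17, 7)·C(18, 9) = 945561760. Through P₂: C(30, 15)·C(5, 1) = 775587600. Since P₁ is strictly southwest of P₂, a monotone path through both must visit P₁ then P₂; paths through both = C(17, 7)·C(13, 8)·C(5, 1) = 125147880. Avoid both = 4059928950 − 945561760 − 775587600 + 125147880 = 2463927470.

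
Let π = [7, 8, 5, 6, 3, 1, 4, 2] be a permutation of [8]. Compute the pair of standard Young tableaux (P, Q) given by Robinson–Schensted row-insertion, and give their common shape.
P = [1, 2] / [3, 4] / [5, 6] / [7, 8];  Q = [1, 2] / [3, 4] / [5, 7] / [6, 8];  common shape = (2, 2, 2, 2)

Row-insert the values π_1, π_2, … into P one at a time, bumping the leftmost entry strictly greater than the inserted value down to the next row. The recording tableau Q records, in position (i, j), the step at which that cell was added to P.
  Insert 7 (step 1): P = [7];  Q = [1]
  Insert 8 (step 2): P = [7, 8];  Q = [1, 2]
  Insert 5 (step 3): P = [5, 8] / [7];  Q = [1, 2] / [3]
  Insert 6 (step 4): P = [5, 6] / [7, 8];  Q = [1, 2] / [3, 4]
  Insert 3 (step 5): P = [3, 6] / [5, 8] / [7];  Q = [1, 2] / [3, 4] / [5]
  Insert 1 (step 6): P = [1, 6] / [3, 8] / [5] / [7];  Q = [1, 2] / [3, 4] / [5] / [6]
  Insert 4 (step 7): P = [1, 4] / [3, 6] / [5, 8] / [7];  Q = [1, 2] / [3, 4] / [5, 7] / [6]
  Insert 2 (step 8): P = [1, 2] / [3, 4] / [5, 6] / [7, 8];  Q = [1, 2] / [3, 4] / [5, 7] / [6, 8]
Final shape: (2, 2, 2, 2).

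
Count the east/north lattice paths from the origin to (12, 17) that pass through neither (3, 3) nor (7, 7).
Number of paths = 29450039

Inclusion–exclusion. Total paths: C(29, 12) = 51895935. Through P₁: C(6, 3)·C(23, 9) = 16343800. Through P₂: C(14, 7)·C(15, 5) = 10306296. Since P₁ is strictly southwest of P₂, a monotone path through both must visit P₁ then P₂; paths through both = C(6, 3)·C(8, 4)·C(15, 5) = 4204200. Avoid both = 51895935 − 16343800 − 10306296 + 4204200 = 29450039.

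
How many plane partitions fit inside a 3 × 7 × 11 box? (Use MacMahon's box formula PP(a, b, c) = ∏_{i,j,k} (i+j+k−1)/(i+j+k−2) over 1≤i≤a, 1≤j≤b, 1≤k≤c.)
PP(3, 7, 11) = 431621592480

Evaluate the triple product over i = 1..3, j = 1..7, k = 1..11. The factors are (2/1) · (3/2) · (4/3) · (5/4) · (6/5) · (7/6) · (8/7) · (9/8) · … (231 factors total). The numerators and denominators telescope so the product is an integer; carrying out the multiplication exactly gives PP(3, 7, 11) = 431621592480.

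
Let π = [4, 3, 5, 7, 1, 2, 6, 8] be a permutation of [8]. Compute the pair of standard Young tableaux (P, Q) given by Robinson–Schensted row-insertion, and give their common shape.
P = [1, 2, 6, 8] / [3, 5, 7] / [4];  Q = [1, 3, 4, 8] / [2, 6, 7] / [5];  common shape = (4, 3, 1)

Row-insert the values π_1, π_2, … into P one at a time, bumping the leftmost entry strictly greater than the inserted value down to the next row. The recording tableau Q records, in position (i, j), the step at which that cell was added to P.
  Insert 4 (step 1): P = [4];  Q = [1]
  Insert 3 (step 2): P = [3] / [4];  Q = [1] / [2]
  Insert 5 (step 3): P = [3, 5] / [4];  Q = [1, 3] / [2]
  Insert 7 (step 4): P = [3, 5, 7] / [4];  Q = [1, 3, 4] / [2]
  Insert 1 (step 5): P = [1, 5, 7] / [3] / [4];  Q = [1, 3, 4] / [2] / [5]
  Insert 2 (step 6): P = [1, 2, 7] / [3, 5] / [4];  Q = [1, 3, 4] / [2, 6] / [5]
  Insert 6 (step 7): P = [1, 2, 6] / [3, 5, 7] / [4];  Q = [1, 3, 4] / [2, 6, 7] / [5]
  Insert 8 (step 8): P = [1, 2, 6, 8] / [3, 5, 7] / [4];  Q = [1, 3, 4, 8] / [2, 6, 7] / [5]
Final shape: (4, 3, 1).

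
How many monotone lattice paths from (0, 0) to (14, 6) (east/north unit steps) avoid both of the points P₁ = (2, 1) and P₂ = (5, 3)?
Number of paths = 14476

Inclusion–exclusion. Total paths: C(20, 14) = 38760. Through P₁: C(3, 2)·C(17, 12) = 18564. Through P₂: C(8, 5)·C(12, 9) = 12320. Since P₁ is strictly southwest of P₂, a monotone path through both must visit P₁ then P₂; paths through both = C(3, 2)·C(5, 3)·C(12, 9) = 6600. Avoid both = 38760 − 18564 − 12320 + 6600 = 14476.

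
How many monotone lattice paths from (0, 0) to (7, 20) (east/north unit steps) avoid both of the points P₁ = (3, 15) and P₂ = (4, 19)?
Number of paths = 766114

Inclusion–exclusion. Total paths: C(27, 7) = 888030. Through P₁: C(18, 3)·C(9, 4) = 102816. Through P₂: C(23, 4)·C(4, 3) = 35420. Since P₁ is strictly southwest of P₂, a monotone path through both must visit P₁ then P₂; paths through both = C(18, 3)·C(5, 1)·C(4, 3) = 16320. Avoid both = 888030 − 102816 − 35420 + 16320 = 766114.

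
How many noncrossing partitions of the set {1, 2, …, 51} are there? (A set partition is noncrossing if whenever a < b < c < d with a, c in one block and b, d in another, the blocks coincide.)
C_51 = 7684785670514316385230816156

These noncrossing partitions are counted by the Catalan number C_n = (1/(n + 1)) · C(2n, n). For n = 51: C_51 = (1/52) · C(102, 51) = 399608854866744452032002440112/52 = 7684785670514316385230816156.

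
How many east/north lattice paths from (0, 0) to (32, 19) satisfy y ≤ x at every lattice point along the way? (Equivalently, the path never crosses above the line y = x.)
Number of paths = 20558563992050

By the reflection principle (André's argument), the number of monotone paths to (32, 19) with n ≤ m that never go above y = x is C(51, 32) − C(51, 33) = 48459472266975 − 27900908274925 = 20558563992050.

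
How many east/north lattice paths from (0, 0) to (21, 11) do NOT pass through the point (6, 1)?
Number of paths = 106143160

Total paths from (0, 0) to (21, 11): C(32, 21) = 129024480. Paths through (6, 1): (paths (0, 0) → (6, 1)) × (paths (6, 1) → (21, 11)) = C(7, 6) · C(25, 15) = 7 · 3268760 = 22881320. Avoidance count = 129024480 − 22881320 = 106143160.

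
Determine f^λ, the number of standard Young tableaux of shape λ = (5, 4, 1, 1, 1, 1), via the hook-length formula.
# SYT of shape (5, 4, 1, 1, 1, 1) = 9009

Hook-length formula: f^λ = n! / Π hook(c), product over all cells c of the Young diagram. For λ = (5, 4, 1, 1, 1, 1), n = 13 boxes. Hook lengths by row (left-to-right, top-to-bottom): [10, 5, 4, 3, 1]; [8, 3, 2, 1]; [4]; [3]; [2]; [1]. Product of hooks = 691200. So f^λ = 13! / 691200 = 6227020800 / 691200 = 9009.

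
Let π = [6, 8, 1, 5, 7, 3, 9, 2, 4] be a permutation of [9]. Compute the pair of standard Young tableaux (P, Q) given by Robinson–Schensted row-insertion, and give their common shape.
P = [1, 2, 4, 9] / [3, 7] / [5, 8] / [6];  Q = [1, 2, 5, 7] / [3, 4] / [6, 9] / [8];  common shape = (4, 2, 2, 1)

Row-insert the values π_1, π_2, … into P one at a time, bumping the leftmost entry strictly greater than the inserted value down to the next row. The recording tableau Q records, in position (i, j), the step at which that cell was added to P.
  Insert 6 (step 1): P = [6];  Q = [1]
  Insert 8 (step 2): P = [6, 8];  Q = [1, 2]
  Insert 1 (step 3): P = [1, 8] / [6];  Q = [1, 2] / [3]
  Insert 5 (step 4): P = [1, 5] / [6, 8];  Q = [1, 2] / [3, 4]
  Insert 7 (step 5): P = [1, 5, 7] / [6, 8];  Q = [1, 2, 5] / [3, 4]
  Insert 3 (step 6): P = [1, 3, 7] / [5, 8] / [6];  Q = [1, 2, 5] / [3, 4] / [6]
  Insert 9 (step 7): P = [1, 3, 7, 9] / [5, 8] / [6];  Q = [1, 2, 5, 7] / [3, 4] / [6]
  Insert 2 (step 8): P = [1, 2, 7, 9] / [3, 8] / [5] / [6];  Q = [1, 2, 5, 7] / [3, 4] / [6] / [8]
  Insert 4 (step 9): P = [1, 2, 4, 9] / [3, 7] / [5, 8] / [6];  Q = [1, 2, 5, 7] / [3, 4] / [6, 9] / [8]
Final shape: (4, 2, 2, 1).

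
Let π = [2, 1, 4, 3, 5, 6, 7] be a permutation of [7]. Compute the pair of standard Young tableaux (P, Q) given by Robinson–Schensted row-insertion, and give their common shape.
P = [1, 3, 5, 6, 7] / [2, 4];  Q = [1, 3, 5, 6, 7] / [2, 4];  common shape = (5, 2)

Row-insert the values π_1, π_2, … into P one at a time, bumping the leftmost entry strictly greater than the inserted value down to the next row. The recording tableau Q records, in position (i, j), the step at which that cell was added to P.
  Insert 2 (step 1): P = [2];  Q = [1]
  Insert 1 (step 2): P = [1] / [2];  Q = [1] / [2]
  Insert 4 (step 3): P = [1, 4] / [2];  Q = [1, 3] / [2]
  Insert 3 (step 4): P = [1, 3] / [2, 4];  Q = [1, 3] / [2, 4]
  Insert 5 (step 5): P = [1, 3, 5] / [2, 4];  Q = [1, 3, 5] / [2, 4]
  Insert 6 (step 6): P = [1, 3, 5, 6] / [2, 4];  Q = [1, 3, 5, 6] / [2, 4]
  Insert 7 (step 7): P = [1, 3, 5, 6, 7] / [2, 4];  Q = [1, 3, 5, 6, 7] / [2, 4]
Final shape: (5, 2).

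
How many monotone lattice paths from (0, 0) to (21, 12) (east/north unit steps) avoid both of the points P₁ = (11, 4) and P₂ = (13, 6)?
Number of paths = 238204824

Inclusion–exclusion. Total paths: C(33, 21) = 354817320. Through P₁: C(15, 11)·C(18, 10) = 59729670. Through P₂: C(19, 13)·C(14, 8) = 81477396. Since P₁ is strictly southwest of P₂, a monotone path through both must visit P₁ then P₂; paths through both = C(15, 11)·C(4, 2)·C(14, 8) = 24594570. Avoid both = 354817320 − 59729670 − 81477396 + 24594570 = 238204824.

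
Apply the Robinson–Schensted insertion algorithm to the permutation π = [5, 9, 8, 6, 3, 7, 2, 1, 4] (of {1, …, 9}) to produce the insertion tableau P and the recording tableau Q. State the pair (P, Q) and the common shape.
P = [1, 4, 7] / [2, 6] / [3] / [5] / [8] / [9];  Q = [1, 2, 6] / [3, 9] / [4] / [5] / [7] / [8];  common shape = (3, 2, 1, 1, 1, 1)

Row-insert the values π_1, π_2, … into P one at a time, bumping the leftmost entry strictly greater than the inserted value down to the next row. The recording tableau Q records, in position (i, j), the step at which that cell was added to P.
  Insert 5 (step 1): P = [5];  Q = [1]
  Insert 9 (step 2): P = [5, 9];  Q = [1, 2]
  Insert 8 (step 3): P = [5, 8] / [9];  Q = [1, 2] / [3]
  Insert 6 (step 4): P = [5, 6] / [8] / [9];  Q = [1, 2] / [3] / [4]
  Insert 3 (step 5): P = [3, 6] / [5] / [8] / [9];  Q = [1, 2] / [3] / [4] / [5]
  Insert 7 (step 6): P = [3, 6, 7] / [5] / [8] / [9];  Q = [1, 2, 6] / [3] / [4] / [5]
  Insert 2 (step 7): P = [2, 6, 7] / [3] / [5] / [8] / [9];  Q = [1, 2, 6] / [3] / [4] / [5] / [7]
  Insert 1 (step 8): P = [1, 6, 7] / [2] / [3] / [5] / [8] / [9];  Q = [1, 2, 6] / [3] / [4] / [5] / [7] / [8]
  Insert 4 (step 9): P = [1, 4, 7] / [2, 6] / [3] / [5] / [8] / [9];  Q = [1, 2, 6] / [3, 9] / [4] / [5] / [7] / [8]
Final shape: (3, 2, 1, 1, 1, 1).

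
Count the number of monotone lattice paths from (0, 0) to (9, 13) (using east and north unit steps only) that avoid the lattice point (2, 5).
Number of paths = 362285

Total paths from (0, 0) to (9, 13): C(22, 9) = 497420. Paths through (2, 5): (paths (0, 0) → (2, 5)) × (paths (2, 5) → (9, 13)) = C(7, 2) · C(15, 7) = 21 · 6435 = 135135. Avoidance count = 497420 − 135135 = 362285.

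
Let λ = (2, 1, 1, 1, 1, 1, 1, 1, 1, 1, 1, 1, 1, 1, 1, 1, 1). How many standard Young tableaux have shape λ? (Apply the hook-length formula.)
# SYT of shape (2, 1, 1, 1, 1, 1, 1, 1, 1, 1, 1, 1, 1, 1, 1, 1, 1) = 17

Hook-length formula: f^λ = n! / Π hook(c), product over all cells c of the Young diagram. For λ = (2, 1, 1, 1, 1, 1, 1, 1, 1, 1, 1, 1, 1, 1, 1, 1, 1), n = 18 boxes. Hook lengths by row (left-to-right, top-to-bottom): [18, 1]; [16]; [15]; [14]; [13]; [12]; [11]; [10]; [9]; [8]; [7]; [6]; [5]; [4]; [3]; [2]; [1]. Product of hooks = 376610217984000. So f^λ = 18! / 376610217984000 = 6402373705728000 / 376610217984000 = 17.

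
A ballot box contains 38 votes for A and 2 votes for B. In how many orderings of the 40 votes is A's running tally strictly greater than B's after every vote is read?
Strict-lead orderings = 702

Total orderings of the 40 votes with 38 for A: C(40, 38) = 780. By the Bertrand ballot formula (Cycle Lemma / reflection principle), the number of orderings in which A is strictly ahead of B throughout is (p − q)/(p + q) · C(p + q, p) = (38 − 2)/(38 + 2) · 780 = 702.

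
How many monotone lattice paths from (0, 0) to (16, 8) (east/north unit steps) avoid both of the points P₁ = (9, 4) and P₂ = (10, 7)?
Number of paths = 383405

Inclusion–exclusion. Total paths: C(24, 16) = 735471. Through P₁: C(13, 9)·C(11, 7) = 235950. Through P₂: C(17, 10)·C(7, 6) = 136136. Since P₁ is strictly southwest of P₂, a monotone path through both must visit P₁ then P₂; paths through both = C(13, 9)·C(4, 1)·C(7, 6) = 20020. Avoid both = 735471 − 235950 − 136136 + 20020 = 383405.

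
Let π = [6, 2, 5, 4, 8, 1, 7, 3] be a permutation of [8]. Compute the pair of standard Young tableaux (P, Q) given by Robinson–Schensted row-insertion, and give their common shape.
P = [1, 3, 7] / [2, 4] / [5, 8] / [6];  Q = [1, 3, 5] / [2, 7] / [4, 8] / [6];  common shape = (3, 2, 2, 1)

Row-insert the values π_1, π_2, … into P one at a time, bumping the leftmost entry strictly greater than the inserted value down to the next row. The recording tableau Q records, in position (i, j), the step at which that cell was added to P.
  Insert 6 (step 1): P = [6];  Q = [1]
  Insert 2 (step 2): P = [2] / [6];  Q = [1] / [2]
  Insert 5 (step 3): P = [2, 5] / [6];  Q = [1, 3] / [2]
  Insert 4 (step 4): P = [2, 4] / [5] / [6];  Q = [1, 3] / [2] / [4]
  Insert 8 (step 5): P = [2, 4, 8] / [5] / [6];  Q = [1, 3, 5] / [2] / [4]
  Insert 1 (step 6): P = [1, 4, 8] / [2] / [5] / [6];  Q = [1, 3, 5] / [2] / [4] / [6]
  Insert 7 (step 7): P = [1, 4, 7] / [2, 8] / [5] / [6];  Q = [1, 3, 5] / [2, 7] / [4] / [6]
  Insert 3 (step 8): P = [1, 3, 7] / [2, 4] / [5, 8] / [6];  Q = [1, 3, 5] / [2, 7] / [4, 8] / [6]
Final shape: (3, 2, 2, 1).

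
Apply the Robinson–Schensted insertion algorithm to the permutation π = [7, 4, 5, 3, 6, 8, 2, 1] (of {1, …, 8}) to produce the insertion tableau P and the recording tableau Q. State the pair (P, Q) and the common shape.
P = [1, 5, 6, 8] / [2] / [3] / [4] / [7];  Q = [1, 3, 5, 6] / [2] / [4] / [7] / [8];  common shape = (4, 1, 1, 1, 1)

Row-insert the values π_1, π_2, … into P one at a time, bumping the leftmost entry strictly greater than the inserted value down to the next row. The recording tableau Q records, in position (i, j), the step at which that cell was added to P.
  Insert 7 (step 1): P = [7];  Q = [1]
  Insert 4 (step 2): P = [4] / [7];  Q = [1] / [2]
  Insert 5 (step 3): P = [4, 5] / [7];  Q = [1, 3] / [2]
  Insert 3 (step 4): P = [3, 5] / [4] / [7];  Q = [1, 3] / [2] / [4]
  Insert 6 (step 5): P = [3, 5, 6] / [4] / [7];  Q = [1, 3, 5] / [2] / [4]
  Insert 8 (step 6): P = [3, 5, 6, 8] / [4] / [7];  Q = [1, 3, 5, 6] / [2] / [4]
  Insert 2 (step 7): P = [2, 5, 6, 8] / [3] / [4] / [7];  Q = [1, 3, 5, 6] / [2] / [4] / [7]
  Insert 1 (step 8): P = [1, 5, 6, 8] / [2] / [3] / [4] / [7];  Q = [1, 3, 5, 6] / [2] / [4] / [7] / [8]
Final shape: (4, 1, 1, 1, 1).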